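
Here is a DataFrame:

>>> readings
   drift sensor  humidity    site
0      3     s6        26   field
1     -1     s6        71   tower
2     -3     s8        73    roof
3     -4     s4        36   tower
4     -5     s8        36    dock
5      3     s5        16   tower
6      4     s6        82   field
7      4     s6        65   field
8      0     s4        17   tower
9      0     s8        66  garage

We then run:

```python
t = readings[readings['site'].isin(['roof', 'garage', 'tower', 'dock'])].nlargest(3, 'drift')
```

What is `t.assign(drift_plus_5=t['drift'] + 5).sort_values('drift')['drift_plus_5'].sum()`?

filter rows where site in ['roof', 'garage', 'tower', 'dock']:
   drift sensor  humidity    site
1     -1     s6        71   tower
2     -3     s8        73    roof
3     -4     s4        36   tower
4     -5     s8        36    dock
5      3     s5        16   tower
8      0     s4        17   tower
9      0     s8        66  garage
take 3 rows with largest drift:
   drift sensor  humidity    site
5      3     s5        16   tower
8      0     s4        17   tower
9      0     s8        66  garage
add column drift_plus_5 = t['drift'] + 5:
   drift sensor  humidity    site  drift_plus_5
5      3     s5        16   tower             8
8      0     s4        17   tower             5
9      0     s8        66  garage             5
sort by drift:
   drift sensor  humidity    site  drift_plus_5
8      0     s4        17   tower             5
9      0     s8        66  garage             5
5      3     s5        16   tower             8

18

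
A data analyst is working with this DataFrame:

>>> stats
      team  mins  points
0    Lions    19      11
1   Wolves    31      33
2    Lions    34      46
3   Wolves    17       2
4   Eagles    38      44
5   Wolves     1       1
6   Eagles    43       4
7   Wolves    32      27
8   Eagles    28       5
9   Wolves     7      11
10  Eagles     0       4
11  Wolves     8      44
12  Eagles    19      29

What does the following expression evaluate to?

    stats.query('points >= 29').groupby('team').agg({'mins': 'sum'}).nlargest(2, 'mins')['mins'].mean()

48.0

filter rows where points >= 29:
      team  mins  points
1   Wolves    31      33
2    Lions    34      46
4   Eagles    38      44
11  Wolves     8      44
12  Eagles    19      29
group by team, sum of mins:
        mins
team        
Eagles    57
Lions     34
Wolves    39
take 2 rows with largest mins:
        mins
team        
Eagles    57
Wolves    39
Hence 48.0.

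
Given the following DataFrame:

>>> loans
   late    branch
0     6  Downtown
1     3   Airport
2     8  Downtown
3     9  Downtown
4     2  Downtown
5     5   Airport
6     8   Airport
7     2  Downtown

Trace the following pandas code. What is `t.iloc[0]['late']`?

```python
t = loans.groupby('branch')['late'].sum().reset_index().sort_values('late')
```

16

group by branch, sum of late:
branch
Airport     16
Downtown    27
Name: late, dtype: int64
reset_index():
     branch  late
0   Airport    16
1  Downtown    27
sort by late:
     branch  late
0   Airport    16
1  Downtown    27
Then the value at position 0, column 'late': 16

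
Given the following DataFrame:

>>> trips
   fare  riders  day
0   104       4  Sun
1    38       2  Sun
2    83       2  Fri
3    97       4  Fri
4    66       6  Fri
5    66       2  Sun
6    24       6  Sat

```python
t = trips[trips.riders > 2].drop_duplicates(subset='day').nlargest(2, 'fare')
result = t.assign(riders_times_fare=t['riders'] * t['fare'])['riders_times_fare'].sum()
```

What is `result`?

filter rows where riders > 2:
   fare  riders  day
0   104       4  Sun
3    97       4  Fri
4    66       6  Fri
6    24       6  Sat
drop duplicate day (keep=first):
   fare  riders  day
0   104       4  Sun
3    97       4  Fri
6    24       6  Sat
take 2 rows with largest fare:
   fare  riders  day
0   104       4  Sun
3    97       4  Fri
add column riders_times_fare = t['riders'] * t['fare']:
   fare  riders  day  riders_times_fare
0   104       4  Sun                416
3    97       4  Fri                388
The sum of column 'riders_times_fare' is 804.

804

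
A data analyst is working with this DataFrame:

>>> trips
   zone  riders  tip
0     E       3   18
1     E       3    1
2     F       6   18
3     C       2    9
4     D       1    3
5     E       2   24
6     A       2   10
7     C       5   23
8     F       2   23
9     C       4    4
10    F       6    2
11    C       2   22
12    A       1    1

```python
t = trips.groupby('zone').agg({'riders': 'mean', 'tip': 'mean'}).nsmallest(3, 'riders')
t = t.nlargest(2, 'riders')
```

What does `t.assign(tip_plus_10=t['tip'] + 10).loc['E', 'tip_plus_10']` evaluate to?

24.3333333333

group by zone: mean(riders), mean(tip):
        riders        tip
zone                     
A     1.500000   5.500000
C     3.250000  14.500000
D     1.000000   3.000000
E     2.666667  14.333333
F     4.666667  14.333333
take 3 rows with smallest riders:
        riders        tip
zone                     
D     1.000000   3.000000
A     1.500000   5.500000
E     2.666667  14.333333
take 2 rows with largest riders:
        riders        tip
zone                     
E     2.666667  14.333333
A     1.500000   5.500000
add column tip_plus_10 = t['tip'] + 10:
        riders        tip  tip_plus_10
zone                                  
E     2.666667  14.333333    24.333333
A     1.500000   5.500000    15.500000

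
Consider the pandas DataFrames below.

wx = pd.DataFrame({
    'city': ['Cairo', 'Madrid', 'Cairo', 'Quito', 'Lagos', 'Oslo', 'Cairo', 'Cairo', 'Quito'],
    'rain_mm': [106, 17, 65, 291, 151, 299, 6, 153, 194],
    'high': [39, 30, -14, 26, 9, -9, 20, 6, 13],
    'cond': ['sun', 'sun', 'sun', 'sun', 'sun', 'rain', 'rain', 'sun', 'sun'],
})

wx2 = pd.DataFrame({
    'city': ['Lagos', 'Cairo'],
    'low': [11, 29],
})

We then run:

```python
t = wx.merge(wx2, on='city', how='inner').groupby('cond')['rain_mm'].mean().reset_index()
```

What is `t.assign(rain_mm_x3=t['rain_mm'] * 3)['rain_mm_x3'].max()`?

356.25

merge on 'city' (how='inner') → 5 rows:
    city  rain_mm  high  cond  low
0  Cairo      106    39   sun   29
1  Cairo       65   -14   sun   29
2  Lagos      151     9   sun   11
3  Cairo        6    20  rain   29
4  Cairo      153     6   sun   29
group by cond, mean of rain_mm:
cond
rain      6.00
sun     118.75
Name: rain_mm, dtype: float64
reset_index():
   cond  rain_mm
0  rain     6.00
1   sun   118.75
add column rain_mm_x3 = t['rain_mm'] * 3:
   cond  rain_mm  rain_mm_x3
0  rain     6.00       18.00
1   sun   118.75      356.25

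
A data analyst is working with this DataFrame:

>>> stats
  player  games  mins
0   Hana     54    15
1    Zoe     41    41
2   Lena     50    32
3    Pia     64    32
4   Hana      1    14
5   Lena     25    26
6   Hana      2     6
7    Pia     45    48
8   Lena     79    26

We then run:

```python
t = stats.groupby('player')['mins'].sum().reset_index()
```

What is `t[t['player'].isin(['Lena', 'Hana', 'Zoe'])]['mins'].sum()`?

group by player, sum of mins:
player
Hana    35
Lena    84
Pia     80
Zoe     41
Name: mins, dtype: int64
reset_index():
  player  mins
0   Hana    35
1   Lena    84
2    Pia    80
3    Zoe    41
filter rows where player in ['Lena', 'Hana', 'Zoe']:
  player  mins
0   Hana    35
1   Lena    84
3    Zoe    41
Reading off the sum of column 'mins', we get 160.

160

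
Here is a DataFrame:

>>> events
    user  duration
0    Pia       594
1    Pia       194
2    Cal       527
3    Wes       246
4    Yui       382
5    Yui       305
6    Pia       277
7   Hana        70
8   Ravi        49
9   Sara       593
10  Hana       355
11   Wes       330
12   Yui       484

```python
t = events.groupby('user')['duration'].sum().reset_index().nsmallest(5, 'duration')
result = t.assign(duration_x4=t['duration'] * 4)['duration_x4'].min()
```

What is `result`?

group by user, sum of duration:
user
Cal      527
Hana     425
Pia     1065
Ravi      49
Sara     593
Wes      576
Yui     1171
Name: duration, dtype: int64
reset_index():
   user  duration
0   Cal       527
1  Hana       425
2   Pia      1065
3  Ravi        49
4  Sara       593
5   Wes       576
6   Yui      1171
take 5 rows with smallest duration:
   user  duration
3  Ravi        49
1  Hana       425
0   Cal       527
5   Wes       576
4  Sara       593
add column duration_x4 = t['duration'] * 4:
   user  duration  duration_x4
3  Ravi        49          196
1  Hana       425         1700
0   Cal       527         2108
5   Wes       576         2304
4  Sara       593         2372
So min() = 196.

196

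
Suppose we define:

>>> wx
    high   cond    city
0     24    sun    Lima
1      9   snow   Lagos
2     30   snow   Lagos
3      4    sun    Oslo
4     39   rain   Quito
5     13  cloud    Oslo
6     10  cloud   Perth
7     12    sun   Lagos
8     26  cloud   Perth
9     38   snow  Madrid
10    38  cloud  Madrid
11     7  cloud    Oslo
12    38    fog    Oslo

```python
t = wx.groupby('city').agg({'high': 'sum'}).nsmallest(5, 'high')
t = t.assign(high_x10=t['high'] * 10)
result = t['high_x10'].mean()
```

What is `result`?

424.0

group by city, sum of high:
        high
city        
Lagos     51
Lima      24
Madrid    76
Oslo      62
Perth     36
Quito     39
take 5 rows with smallest high:
       high
city       
Lima     24
Perth    36
Quito    39
Lagos    51
Oslo     62
add column high_x10 = t['high'] * 10:
       high  high_x10
city                 
Lima     24       240
Perth    36       360
Quito    39       390
Lagos    51       510
Oslo     62       620
mean of column 'high_x10' → 424.0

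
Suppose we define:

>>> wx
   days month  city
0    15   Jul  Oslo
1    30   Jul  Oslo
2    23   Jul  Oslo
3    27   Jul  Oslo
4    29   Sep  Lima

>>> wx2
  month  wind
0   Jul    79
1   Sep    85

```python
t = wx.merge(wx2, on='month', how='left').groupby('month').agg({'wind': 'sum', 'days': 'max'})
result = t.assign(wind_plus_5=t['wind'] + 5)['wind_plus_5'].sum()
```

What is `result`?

411

merge on 'month' (how='left') → 5 rows:
   days month  city  wind
0    15   Jul  Oslo    79
1    30   Jul  Oslo    79
2    23   Jul  Oslo    79
3    27   Jul  Oslo    79
4    29   Sep  Lima    85
group by month: sum(wind), max(days):
       wind  days
month            
Jul     316    30
Sep      85    29
add column wind_plus_5 = t['wind'] + 5:
       wind  days  wind_plus_5
month                         
Jul     316    30          321
Sep      85    29           90
So sum() = 411.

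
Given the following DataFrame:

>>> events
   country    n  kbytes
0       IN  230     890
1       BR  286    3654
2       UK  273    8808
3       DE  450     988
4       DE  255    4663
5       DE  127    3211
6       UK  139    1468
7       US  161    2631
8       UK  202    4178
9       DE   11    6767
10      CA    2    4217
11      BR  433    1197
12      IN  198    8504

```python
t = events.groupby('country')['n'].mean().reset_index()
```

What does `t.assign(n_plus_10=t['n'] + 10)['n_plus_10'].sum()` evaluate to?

group by country, mean of n:
country
BR    359.500000
CA      2.000000
DE    210.750000
IN    214.000000
UK    204.666667
US    161.000000
Name: n, dtype: float64
reset_index():
  country           n
0      BR  359.500000
1      CA    2.000000
2      DE  210.750000
3      IN  214.000000
4      UK  204.666667
5      US  161.000000
add column n_plus_10 = t['n'] + 10:
  country           n   n_plus_10
0      BR  359.500000  369.500000
1      CA    2.000000   12.000000
2      DE  210.750000  220.750000
3      IN  214.000000  224.000000
4      UK  204.666667  214.666667
5      US  161.000000  171.000000
Reading off the sum of column 'n_plus_10', we get 1211.91666667.

1211.91666667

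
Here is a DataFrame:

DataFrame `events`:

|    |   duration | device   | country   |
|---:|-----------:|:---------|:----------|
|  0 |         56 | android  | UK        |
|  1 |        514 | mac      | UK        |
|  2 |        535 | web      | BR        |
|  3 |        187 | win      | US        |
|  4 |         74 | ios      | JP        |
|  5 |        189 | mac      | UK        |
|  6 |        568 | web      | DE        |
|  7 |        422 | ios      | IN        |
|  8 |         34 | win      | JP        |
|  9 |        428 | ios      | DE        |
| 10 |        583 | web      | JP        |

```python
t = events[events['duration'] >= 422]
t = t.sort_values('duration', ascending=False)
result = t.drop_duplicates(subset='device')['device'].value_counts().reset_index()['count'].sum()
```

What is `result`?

filter rows where duration >= 422:
    duration device country
1        514    mac      UK
2        535    web      BR
6        568    web      DE
7        422    ios      IN
9        428    ios      DE
10       583    web      JP
sort by duration descending:
    duration device country
10       583    web      JP
6        568    web      DE
2        535    web      BR
1        514    mac      UK
9        428    ios      DE
7        422    ios      IN
drop duplicate device (keep=first):
    duration device country
10       583    web      JP
1        514    mac      UK
9        428    ios      DE
value_counts of device:
device
web    1
mac    1
ios    1
Name: count, dtype: int64
reset_index():
  device  count
0    web      1
1    mac      1
2    ios      1
Hence 3.

3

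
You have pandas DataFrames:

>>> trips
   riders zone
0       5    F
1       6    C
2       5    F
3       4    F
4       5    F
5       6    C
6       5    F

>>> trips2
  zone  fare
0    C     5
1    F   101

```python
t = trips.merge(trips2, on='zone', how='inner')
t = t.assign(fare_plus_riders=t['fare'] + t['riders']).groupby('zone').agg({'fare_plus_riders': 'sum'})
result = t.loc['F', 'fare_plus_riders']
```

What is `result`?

merge on 'zone' (how='inner') → 7 rows:
   riders zone  fare
0       5    F   101
1       6    C     5
2       5    F   101
3       4    F   101
4       5    F   101
5       6    C     5
6       5    F   101
add column fare_plus_riders = t['fare'] + t['riders']:
   riders zone  fare  fare_plus_riders
0       5    F   101               106
1       6    C     5                11
2       5    F   101               106
3       4    F   101               105
4       5    F   101               106
5       6    C     5                11
6       5    F   101               106
group by zone, sum of fare_plus_riders:
      fare_plus_riders
zone                  
C                   22
F                  529
Taking the value at row 'F', column 'fare_plus_riders' gives 529.

529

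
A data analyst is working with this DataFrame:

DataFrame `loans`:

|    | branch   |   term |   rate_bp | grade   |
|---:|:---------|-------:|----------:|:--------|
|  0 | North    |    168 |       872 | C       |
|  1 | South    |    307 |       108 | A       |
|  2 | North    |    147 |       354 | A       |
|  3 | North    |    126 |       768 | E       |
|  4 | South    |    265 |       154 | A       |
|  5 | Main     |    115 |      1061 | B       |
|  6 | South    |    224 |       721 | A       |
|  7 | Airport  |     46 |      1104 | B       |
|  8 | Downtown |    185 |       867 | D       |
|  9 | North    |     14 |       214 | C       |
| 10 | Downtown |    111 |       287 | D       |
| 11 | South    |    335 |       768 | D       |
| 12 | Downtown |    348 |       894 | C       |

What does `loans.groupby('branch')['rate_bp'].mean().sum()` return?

group by branch, mean of rate_bp:
branch
Airport     1104.000000
Downtown     682.666667
Main        1061.000000
North        552.000000
South        437.750000
Name: rate_bp, dtype: float64
Finally, sum of the resulting series = 3837.41666667.

3837.41666667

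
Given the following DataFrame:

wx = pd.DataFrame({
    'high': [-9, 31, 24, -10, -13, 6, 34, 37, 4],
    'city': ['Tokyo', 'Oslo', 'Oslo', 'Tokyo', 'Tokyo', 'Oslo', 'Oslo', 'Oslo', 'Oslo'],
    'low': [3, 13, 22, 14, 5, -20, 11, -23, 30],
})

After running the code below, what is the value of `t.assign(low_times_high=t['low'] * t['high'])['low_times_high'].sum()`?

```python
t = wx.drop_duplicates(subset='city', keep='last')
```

drop duplicate city (keep=last):
   high   city  low
4   -13  Tokyo    5
8     4   Oslo   30
add column low_times_high = t['low'] * t['high']:
   high   city  low  low_times_high
4   -13  Tokyo    5             -65
8     4   Oslo   30             120
The sum of column 'low_times_high' is 55.

55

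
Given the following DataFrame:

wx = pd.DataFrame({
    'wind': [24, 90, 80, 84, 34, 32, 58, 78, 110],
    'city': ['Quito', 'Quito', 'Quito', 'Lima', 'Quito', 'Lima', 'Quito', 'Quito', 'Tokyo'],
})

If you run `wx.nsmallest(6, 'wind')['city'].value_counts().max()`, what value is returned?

take 6 rows with smallest wind:
   wind   city
0    24  Quito
5    32   Lima
4    34  Quito
6    58  Quito
7    78  Quito
2    80  Quito
value_counts of city:
city
Quito    5
Lima     1
Name: count, dtype: int64
So max() = 5.

5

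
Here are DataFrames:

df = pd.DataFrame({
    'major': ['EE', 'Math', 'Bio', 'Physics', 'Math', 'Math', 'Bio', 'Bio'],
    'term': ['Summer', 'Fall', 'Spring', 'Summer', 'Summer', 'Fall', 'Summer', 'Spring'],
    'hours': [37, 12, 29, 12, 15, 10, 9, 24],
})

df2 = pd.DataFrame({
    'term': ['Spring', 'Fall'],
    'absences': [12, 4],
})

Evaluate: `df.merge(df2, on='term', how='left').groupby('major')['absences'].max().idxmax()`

Bio

merge on 'term' (how='left') → 8 rows:
     major    term  hours  absences
0       EE  Summer     37       NaN
1     Math    Fall     12       4.0
2      Bio  Spring     29      12.0
3  Physics  Summer     12       NaN
4     Math  Summer     15       NaN
5     Math    Fall     10       4.0
6      Bio  Summer      9       NaN
7      Bio  Spring     24      12.0
group by major, max of absences:
major
Bio        12.0
EE          NaN
Math        4.0
Physics     NaN
Name: absences, dtype: float64
Then the label with the largest value: Bio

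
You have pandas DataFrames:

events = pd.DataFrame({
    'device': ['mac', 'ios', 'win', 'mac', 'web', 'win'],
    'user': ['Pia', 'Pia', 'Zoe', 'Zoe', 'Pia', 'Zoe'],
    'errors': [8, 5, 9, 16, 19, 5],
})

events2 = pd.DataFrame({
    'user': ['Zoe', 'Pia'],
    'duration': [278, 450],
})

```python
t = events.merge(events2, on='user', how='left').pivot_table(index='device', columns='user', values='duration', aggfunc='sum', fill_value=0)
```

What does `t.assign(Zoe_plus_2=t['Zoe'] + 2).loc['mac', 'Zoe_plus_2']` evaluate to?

merge on 'user' (how='left') → 6 rows:
  device user  errors  duration
0    mac  Pia       8       450
1    ios  Pia       5       450
2    win  Zoe       9       278
3    mac  Zoe      16       278
4    web  Pia      19       450
5    win  Zoe       5       278
pivot: rows=device, cols=user, sum(duration):
user    Pia  Zoe
device          
ios     450    0
mac     450  278
web     450    0
win       0  556
add column Zoe_plus_2 = t['Zoe'] + 2:
user    Pia  Zoe  Zoe_plus_2
device                      
ios     450    0           2
mac     450  278         280
web     450    0           2
win       0  556         558
Reading off the value at row 'mac', column 'Zoe_plus_2', we get 280.

280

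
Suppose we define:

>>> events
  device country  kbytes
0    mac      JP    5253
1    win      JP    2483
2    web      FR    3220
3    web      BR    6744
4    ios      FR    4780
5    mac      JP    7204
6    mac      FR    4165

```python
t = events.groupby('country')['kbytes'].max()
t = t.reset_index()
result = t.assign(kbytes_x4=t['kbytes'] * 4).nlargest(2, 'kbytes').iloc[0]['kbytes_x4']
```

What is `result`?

group by country, max of kbytes:
country
BR    6744
FR    4780
JP    7204
Name: kbytes, dtype: int64
reset_index():
  country  kbytes
0      BR    6744
1      FR    4780
2      JP    7204
add column kbytes_x4 = t['kbytes'] * 4:
  country  kbytes  kbytes_x4
0      BR    6744      26976
1      FR    4780      19120
2      JP    7204      28816
take 2 rows with largest kbytes:
  country  kbytes  kbytes_x4
2      JP    7204      28816
0      BR    6744      26976
So iloc[0]['kbytes_x4'] = 28816.

28816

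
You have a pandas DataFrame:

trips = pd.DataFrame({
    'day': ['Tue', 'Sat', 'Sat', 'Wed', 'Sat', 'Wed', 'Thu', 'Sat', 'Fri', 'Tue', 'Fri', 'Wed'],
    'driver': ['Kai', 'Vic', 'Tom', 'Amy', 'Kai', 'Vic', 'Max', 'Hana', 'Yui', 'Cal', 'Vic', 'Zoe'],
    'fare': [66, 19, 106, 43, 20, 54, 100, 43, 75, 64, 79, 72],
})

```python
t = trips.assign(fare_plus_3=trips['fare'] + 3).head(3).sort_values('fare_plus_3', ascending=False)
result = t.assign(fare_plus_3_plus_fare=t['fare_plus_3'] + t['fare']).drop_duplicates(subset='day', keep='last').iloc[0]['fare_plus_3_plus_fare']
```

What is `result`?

135

add column fare_plus_3 = trips['fare'] + 3:
    day driver  fare  fare_plus_3
0   Tue    Kai    66           69
1   Sat    Vic    19           22
2   Sat    Tom   106          109
3   Wed    Amy    43           46
4   Sat    Kai    20           23
5   Wed    Vic    54           57
6   Thu    Max   100          103
7   Sat   Hana    43           46
8   Fri    Yui    75           78
9   Tue    Cal    64           67
10  Fri    Vic    79           82
11  Wed    Zoe    72           75
take first 3 rows:
   day driver  fare  fare_plus_3
0  Tue    Kai    66           69
1  Sat    Vic    19           22
2  Sat    Tom   106          109
sort by fare_plus_3 descending:
   day driver  fare  fare_plus_3
2  Sat    Tom   106          109
0  Tue    Kai    66           69
1  Sat    Vic    19           22
add column fare_plus_3_plus_fare = t['fare_plus_3'] + t['fare']:
   day driver  fare  fare_plus_3  fare_plus_3_plus_fare
2  Sat    Tom   106          109                    215
0  Tue    Kai    66           69                    135
1  Sat    Vic    19           22                     41
drop duplicate day (keep=last):
   day driver  fare  fare_plus_3  fare_plus_3_plus_fare
0  Tue    Kai    66           69                    135
1  Sat    Vic    19           22                     41
So iloc[0]['fare_plus_3_plus_fare'] = 135.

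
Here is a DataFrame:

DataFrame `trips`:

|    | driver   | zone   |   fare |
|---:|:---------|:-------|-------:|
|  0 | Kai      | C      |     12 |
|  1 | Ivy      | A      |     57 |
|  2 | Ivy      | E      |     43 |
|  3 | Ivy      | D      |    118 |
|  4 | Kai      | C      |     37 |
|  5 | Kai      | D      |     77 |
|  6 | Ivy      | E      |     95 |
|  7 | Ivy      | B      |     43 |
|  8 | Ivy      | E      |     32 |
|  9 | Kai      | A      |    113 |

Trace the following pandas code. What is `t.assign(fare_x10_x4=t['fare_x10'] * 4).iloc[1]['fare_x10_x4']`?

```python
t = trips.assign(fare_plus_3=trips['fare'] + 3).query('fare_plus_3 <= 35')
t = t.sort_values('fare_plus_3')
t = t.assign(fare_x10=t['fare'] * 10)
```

add column fare_plus_3 = trips['fare'] + 3:
  driver zone  fare  fare_plus_3
0    Kai    C    12           15
1    Ivy    A    57           60
2    Ivy    E    43           46
3    Ivy    D   118          121
4    Kai    C    37           40
5    Kai    D    77           80
6    Ivy    E    95           98
7    Ivy    B    43           46
8    Ivy    E    32           35
9    Kai    A   113          116
filter rows where fare_plus_3 <= 35:
  driver zone  fare  fare_plus_3
0    Kai    C    12           15
8    Ivy    E    32           35
sort by fare_plus_3:
  driver zone  fare  fare_plus_3
0    Kai    C    12           15
8    Ivy    E    32           35
add column fare_x10 = t['fare'] * 10:
  driver zone  fare  fare_plus_3  fare_x10
0    Kai    C    12           15       120
8    Ivy    E    32           35       320
add column fare_x10_x4 = t['fare_x10'] * 4:
  driver zone  fare  fare_plus_3  fare_x10  fare_x10_x4
0    Kai    C    12           15       120          480
8    Ivy    E    32           35       320         1280

1280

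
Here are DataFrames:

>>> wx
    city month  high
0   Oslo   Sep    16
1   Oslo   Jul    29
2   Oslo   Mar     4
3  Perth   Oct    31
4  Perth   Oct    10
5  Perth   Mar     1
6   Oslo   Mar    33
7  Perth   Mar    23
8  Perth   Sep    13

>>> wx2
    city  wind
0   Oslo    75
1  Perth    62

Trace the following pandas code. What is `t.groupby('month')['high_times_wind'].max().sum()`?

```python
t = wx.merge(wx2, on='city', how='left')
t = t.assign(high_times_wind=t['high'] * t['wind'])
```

merge on 'city' (how='left') → 9 rows:
    city month  high  wind
0   Oslo   Sep    16    75
1   Oslo   Jul    29    75
2   Oslo   Mar     4    75
3  Perth   Oct    31    62
4  Perth   Oct    10    62
5  Perth   Mar     1    62
6   Oslo   Mar    33    75
7  Perth   Mar    23    62
8  Perth   Sep    13    62
add column high_times_wind = t['high'] * t['wind']:
    city month  high  wind  high_times_wind
0   Oslo   Sep    16    75             1200
1   Oslo   Jul    29    75             2175
2   Oslo   Mar     4    75              300
3  Perth   Oct    31    62             1922
4  Perth   Oct    10    62              620
5  Perth   Mar     1    62               62
6   Oslo   Mar    33    75             2475
7  Perth   Mar    23    62             1426
8  Perth   Sep    13    62              806
group by month, max of high_times_wind:
month
Jul    2175
Mar    2475
Oct    1922
Sep    1200
Name: high_times_wind, dtype: int64

7772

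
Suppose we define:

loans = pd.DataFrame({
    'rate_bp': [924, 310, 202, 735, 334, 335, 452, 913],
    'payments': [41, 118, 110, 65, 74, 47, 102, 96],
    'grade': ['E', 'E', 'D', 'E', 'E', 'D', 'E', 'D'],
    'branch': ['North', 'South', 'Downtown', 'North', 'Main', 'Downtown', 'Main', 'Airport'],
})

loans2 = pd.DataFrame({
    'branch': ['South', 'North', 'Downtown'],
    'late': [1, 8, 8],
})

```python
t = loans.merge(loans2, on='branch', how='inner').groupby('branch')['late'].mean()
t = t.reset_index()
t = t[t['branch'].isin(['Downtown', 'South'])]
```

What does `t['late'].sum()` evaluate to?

9.0

merge on 'branch' (how='inner') → 5 rows:
   rate_bp  payments grade    branch  late
0      924        41     E     North     8
1      310       118     E     South     1
2      202       110     D  Downtown     8
3      735        65     E     North     8
4      335        47     D  Downtown     8
group by branch, mean of late:
branch
Downtown    8.0
North       8.0
South       1.0
Name: late, dtype: float64
reset_index():
     branch  late
0  Downtown   8.0
1     North   8.0
2     South   1.0
filter rows where branch in ['Downtown', 'South']:
     branch  late
0  Downtown   8.0
2     South   1.0
Then the sum of column 'late': 9.0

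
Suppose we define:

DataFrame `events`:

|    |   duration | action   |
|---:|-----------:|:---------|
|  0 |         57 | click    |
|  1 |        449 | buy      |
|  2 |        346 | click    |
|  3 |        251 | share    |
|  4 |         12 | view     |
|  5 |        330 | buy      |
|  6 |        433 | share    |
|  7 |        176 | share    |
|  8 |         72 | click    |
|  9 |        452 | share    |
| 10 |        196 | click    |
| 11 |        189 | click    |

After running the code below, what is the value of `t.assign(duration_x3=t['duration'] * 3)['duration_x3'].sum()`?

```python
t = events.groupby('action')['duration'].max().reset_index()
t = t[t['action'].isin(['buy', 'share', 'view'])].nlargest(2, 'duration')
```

2703

group by action, max of duration:
action
buy      449
click    346
share    452
view      12
Name: duration, dtype: int64
reset_index():
  action  duration
0    buy       449
1  click       346
2  share       452
3   view        12
filter rows where action in ['buy', 'share', 'view']:
  action  duration
0    buy       449
2  share       452
3   view        12
take 2 rows with largest duration:
  action  duration
2  share       452
0    buy       449
add column duration_x3 = t['duration'] * 3:
  action  duration  duration_x3
2  share       452         1356
0    buy       449         1347
Then the sum of column 'duration_x3': 2703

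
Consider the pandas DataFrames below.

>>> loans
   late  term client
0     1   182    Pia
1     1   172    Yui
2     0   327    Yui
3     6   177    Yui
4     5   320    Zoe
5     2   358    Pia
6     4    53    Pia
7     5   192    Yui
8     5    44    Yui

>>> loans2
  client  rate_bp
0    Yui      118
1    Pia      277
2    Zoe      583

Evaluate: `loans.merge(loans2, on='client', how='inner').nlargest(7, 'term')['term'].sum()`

1728

merge on 'client' (how='inner') → 9 rows:
   late  term client  rate_bp
0     1   182    Pia      277
1     1   172    Yui      118
2     0   327    Yui      118
3     6   177    Yui      118
4     5   320    Zoe      583
5     2   358    Pia      277
6     4    53    Pia      277
7     5   192    Yui      118
8     5    44    Yui      118
take 7 rows with largest term:
   late  term client  rate_bp
5     2   358    Pia      277
2     0   327    Yui      118
4     5   320    Zoe      583
7     5   192    Yui      118
0     1   182    Pia      277
3     6   177    Yui      118
1     1   172    Yui      118
Then the sum of column 'term': 1728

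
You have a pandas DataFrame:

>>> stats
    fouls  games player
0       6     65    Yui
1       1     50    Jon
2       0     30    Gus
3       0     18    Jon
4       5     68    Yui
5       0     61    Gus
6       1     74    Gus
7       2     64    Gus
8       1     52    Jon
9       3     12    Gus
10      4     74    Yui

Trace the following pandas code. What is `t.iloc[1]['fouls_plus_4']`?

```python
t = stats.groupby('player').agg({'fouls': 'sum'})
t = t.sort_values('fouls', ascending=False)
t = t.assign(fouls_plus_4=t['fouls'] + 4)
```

10

group by player, sum of fouls:
        fouls
player       
Gus         6
Jon         2
Yui        15
sort by fouls descending:
        fouls
player       
Yui        15
Gus         6
Jon         2
add column fouls_plus_4 = t['fouls'] + 4:
        fouls  fouls_plus_4
player                     
Yui        15            19
Gus         6            10
Jon         2             6
Hence 10.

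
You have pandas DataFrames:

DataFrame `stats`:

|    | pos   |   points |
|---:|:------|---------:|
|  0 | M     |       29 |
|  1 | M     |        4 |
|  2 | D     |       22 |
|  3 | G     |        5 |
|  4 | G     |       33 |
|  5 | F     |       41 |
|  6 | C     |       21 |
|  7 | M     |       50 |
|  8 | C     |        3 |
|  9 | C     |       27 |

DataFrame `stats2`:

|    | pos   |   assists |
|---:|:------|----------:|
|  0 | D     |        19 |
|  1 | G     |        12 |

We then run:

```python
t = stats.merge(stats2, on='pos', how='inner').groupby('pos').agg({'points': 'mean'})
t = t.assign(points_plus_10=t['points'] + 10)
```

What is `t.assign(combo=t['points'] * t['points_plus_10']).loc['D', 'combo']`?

704.0

merge on 'pos' (how='inner') → 3 rows:
  pos  points  assists
0   D      22       19
1   G       5       12
2   G      33       12
group by pos, mean of points:
     points
pos        
D      22.0
G      19.0
add column points_plus_10 = t['points'] + 10:
     points  points_plus_10
pos                        
D      22.0            32.0
G      19.0            29.0
add column combo = t['points'] * t['points_plus_10']:
     points  points_plus_10  combo
pos                               
D      22.0            32.0  704.0
G      19.0            29.0  551.0
value at row 'D', column 'combo' → 704.0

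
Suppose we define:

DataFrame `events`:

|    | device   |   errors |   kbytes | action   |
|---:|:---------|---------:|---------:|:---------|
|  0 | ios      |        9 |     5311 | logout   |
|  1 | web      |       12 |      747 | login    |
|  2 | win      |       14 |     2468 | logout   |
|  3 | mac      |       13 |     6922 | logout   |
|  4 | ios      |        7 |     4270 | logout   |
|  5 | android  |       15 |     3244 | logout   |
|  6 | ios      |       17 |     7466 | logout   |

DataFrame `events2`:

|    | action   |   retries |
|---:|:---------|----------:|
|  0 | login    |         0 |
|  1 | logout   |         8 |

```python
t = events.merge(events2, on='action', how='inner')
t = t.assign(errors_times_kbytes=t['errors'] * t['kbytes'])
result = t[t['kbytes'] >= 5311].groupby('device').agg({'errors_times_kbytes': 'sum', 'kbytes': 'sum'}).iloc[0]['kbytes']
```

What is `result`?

merge on 'action' (how='inner') → 7 rows:
    device  errors  kbytes  action  retries
0      ios       9    5311  logout        8
1      web      12     747   login        0
2      win      14    2468  logout        8
3      mac      13    6922  logout        8
4      ios       7    4270  logout        8
5  android      15    3244  logout        8
6      ios      17    7466  logout        8
add column errors_times_kbytes = t['errors'] * t['kbytes']:
    device  errors  kbytes  action  retries  errors_times_kbytes
0      ios       9    5311  logout        8                47799
1      web      12     747   login        0                 8964
2      win      14    2468  logout        8                34552
3      mac      13    6922  logout        8                89986
4      ios       7    4270  logout        8                29890
5  android      15    3244  logout        8                48660
6      ios      17    7466  logout        8               126922
filter rows where kbytes >= 5311:
  device  errors  kbytes  action  retries  errors_times_kbytes
0    ios       9    5311  logout        8                47799
3    mac      13    6922  logout        8                89986
6    ios      17    7466  logout        8               126922
group by device: sum(errors_times_kbytes), sum(kbytes):
        errors_times_kbytes  kbytes
device                             
ios                  174721   12777
mac                   89986    6922
value at position 0, column 'kbytes' → 12777

12777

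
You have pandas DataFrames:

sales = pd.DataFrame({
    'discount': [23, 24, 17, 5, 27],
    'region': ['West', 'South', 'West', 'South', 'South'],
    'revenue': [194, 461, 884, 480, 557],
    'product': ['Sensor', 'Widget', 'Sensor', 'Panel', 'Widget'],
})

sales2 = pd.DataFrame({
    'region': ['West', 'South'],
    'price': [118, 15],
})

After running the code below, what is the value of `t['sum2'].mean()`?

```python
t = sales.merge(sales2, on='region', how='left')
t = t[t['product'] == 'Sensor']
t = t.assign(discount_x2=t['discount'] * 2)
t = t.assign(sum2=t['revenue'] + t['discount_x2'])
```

merge on 'region' (how='left') → 5 rows:
   discount region  revenue product  price
0        23   West      194  Sensor    118
1        24  South      461  Widget     15
2        17   West      884  Sensor    118
3         5  South      480   Panel     15
4        27  South      557  Widget     15
filter rows where product == 'Sensor':
   discount region  revenue product  price
0        23   West      194  Sensor    118
2        17   West      884  Sensor    118
add column discount_x2 = t['discount'] * 2:
   discount region  revenue product  price  discount_x2
0        23   West      194  Sensor    118           46
2        17   West      884  Sensor    118           34
add column sum2 = t['revenue'] + t['discount_x2']:
   discount region  revenue product  price  discount_x2  sum2
0        23   West      194  Sensor    118           46   240
2        17   West      884  Sensor    118           34   918
Finally, mean of column 'sum2' = 579.0.

579.0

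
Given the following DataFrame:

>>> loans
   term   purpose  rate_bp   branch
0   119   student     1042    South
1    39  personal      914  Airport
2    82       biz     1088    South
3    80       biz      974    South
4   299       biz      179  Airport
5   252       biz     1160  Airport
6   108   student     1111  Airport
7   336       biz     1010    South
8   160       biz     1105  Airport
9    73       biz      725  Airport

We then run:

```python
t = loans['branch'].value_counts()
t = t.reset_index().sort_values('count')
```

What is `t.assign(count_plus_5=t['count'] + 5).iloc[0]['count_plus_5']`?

9

value_counts of branch:
branch
Airport    6
South      4
Name: count, dtype: int64
reset_index():
    branch  count
0  Airport      6
1    South      4
sort by count:
    branch  count
1    South      4
0  Airport      6
add column count_plus_5 = t['count'] + 5:
    branch  count  count_plus_5
1    South      4             9
0  Airport      6            11
value at position 0, column 'count_plus_5' → 9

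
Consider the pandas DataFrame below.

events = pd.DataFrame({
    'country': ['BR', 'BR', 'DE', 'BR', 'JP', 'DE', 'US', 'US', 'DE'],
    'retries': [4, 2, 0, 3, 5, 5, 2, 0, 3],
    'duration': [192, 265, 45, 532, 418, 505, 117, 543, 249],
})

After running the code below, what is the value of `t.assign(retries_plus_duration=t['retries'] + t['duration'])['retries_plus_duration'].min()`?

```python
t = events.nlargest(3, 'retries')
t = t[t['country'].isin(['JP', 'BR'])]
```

take 3 rows with largest retries:
  country  retries  duration
4      JP        5       418
5      DE        5       505
0      BR        4       192
filter rows where country in ['JP', 'BR']:
  country  retries  duration
4      JP        5       418
0      BR        4       192
add column retries_plus_duration = t['retries'] + t['duration']:
  country  retries  duration  retries_plus_duration
4      JP        5       418                    423
0      BR        4       192                    196
Reading off the min of column 'retries_plus_duration', we get 196.

196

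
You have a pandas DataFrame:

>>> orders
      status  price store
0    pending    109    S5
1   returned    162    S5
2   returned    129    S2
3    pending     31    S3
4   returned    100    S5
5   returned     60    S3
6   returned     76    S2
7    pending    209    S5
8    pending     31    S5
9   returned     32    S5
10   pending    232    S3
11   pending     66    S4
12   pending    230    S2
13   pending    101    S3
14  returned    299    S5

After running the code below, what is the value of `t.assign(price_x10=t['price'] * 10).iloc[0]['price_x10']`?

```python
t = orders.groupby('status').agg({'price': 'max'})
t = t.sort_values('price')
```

group by status, max of price:
          price
status         
pending     232
returned    299
sort by price:
          price
status         
pending     232
returned    299
add column price_x10 = t['price'] * 10:
          price  price_x10
status                    
pending     232       2320
returned    299       2990
value at position 0, column 'price_x10' → 2320

2320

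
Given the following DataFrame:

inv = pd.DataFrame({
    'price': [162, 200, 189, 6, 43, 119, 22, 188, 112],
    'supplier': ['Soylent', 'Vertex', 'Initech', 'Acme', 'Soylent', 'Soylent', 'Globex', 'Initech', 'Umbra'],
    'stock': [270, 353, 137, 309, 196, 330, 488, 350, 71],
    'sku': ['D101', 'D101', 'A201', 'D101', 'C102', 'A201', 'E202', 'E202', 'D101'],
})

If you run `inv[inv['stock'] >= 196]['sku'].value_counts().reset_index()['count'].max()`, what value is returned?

filter rows where stock >= 196:
   price supplier  stock   sku
0    162  Soylent    270  D101
1    200   Vertex    353  D101
3      6     Acme    309  D101
4     43  Soylent    196  C102
5    119  Soylent    330  A201
6     22   Globex    488  E202
7    188  Initech    350  E202
value_counts of sku:
sku
D101    3
E202    2
C102    1
A201    1
Name: count, dtype: int64
reset_index():
    sku  count
0  D101      3
1  E202      2
2  C102      1
3  A201      1
Then the max of column 'count': 3

3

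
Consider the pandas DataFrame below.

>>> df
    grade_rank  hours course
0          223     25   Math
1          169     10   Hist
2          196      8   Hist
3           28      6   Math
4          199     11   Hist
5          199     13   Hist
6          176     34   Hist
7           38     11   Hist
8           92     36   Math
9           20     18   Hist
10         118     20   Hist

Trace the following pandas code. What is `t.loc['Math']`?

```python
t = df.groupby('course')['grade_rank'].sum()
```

343

group by course, sum of grade_rank:
course
Hist    1115
Math     343
Name: grade_rank, dtype: int64
Taking the value at index 'Math' gives 343.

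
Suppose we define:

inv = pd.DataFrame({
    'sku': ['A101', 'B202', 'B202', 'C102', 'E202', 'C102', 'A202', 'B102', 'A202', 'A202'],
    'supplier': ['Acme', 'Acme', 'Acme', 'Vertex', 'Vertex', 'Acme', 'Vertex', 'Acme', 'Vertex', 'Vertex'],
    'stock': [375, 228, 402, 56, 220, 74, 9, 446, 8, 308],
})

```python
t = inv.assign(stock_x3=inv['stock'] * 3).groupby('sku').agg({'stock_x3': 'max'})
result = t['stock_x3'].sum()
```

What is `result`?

5475

add column stock_x3 = inv['stock'] * 3:
    sku supplier  stock  stock_x3
0  A101     Acme    375      1125
1  B202     Acme    228       684
2  B202     Acme    402      1206
3  C102   Vertex     56       168
4  E202   Vertex    220       660
5  C102     Acme     74       222
6  A202   Vertex      9        27
7  B102     Acme    446      1338
8  A202   Vertex      8        24
9  A202   Vertex    308       924
group by sku, max of stock_x3:
      stock_x3
sku           
A101      1125
A202       924
B102      1338
B202      1206
C102       222
E202       660
Taking the sum of column 'stock_x3' gives 5475.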